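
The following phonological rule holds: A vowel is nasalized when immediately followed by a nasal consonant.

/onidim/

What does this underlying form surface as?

/o/ before nasal /n/ → [õ]
/i/ before nasal /m/ → [ĩ]

[õnidĩm]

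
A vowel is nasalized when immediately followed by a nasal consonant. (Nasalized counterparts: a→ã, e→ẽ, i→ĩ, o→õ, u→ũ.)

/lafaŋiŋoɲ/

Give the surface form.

[lafãŋĩŋõɲ]

/a/ before nasal /ŋ/ → [ã]
/i/ before nasal /ŋ/ → [ĩ]
/o/ before nasal /ɲ/ → [õ]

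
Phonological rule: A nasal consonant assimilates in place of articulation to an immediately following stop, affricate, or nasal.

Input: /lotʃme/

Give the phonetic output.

no segment meets the rule's conditions; no change.

[lotʃme]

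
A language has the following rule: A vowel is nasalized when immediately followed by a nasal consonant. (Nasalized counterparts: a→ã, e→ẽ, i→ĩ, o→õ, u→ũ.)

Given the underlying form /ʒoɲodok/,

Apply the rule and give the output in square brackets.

/o/ before nasal /ɲ/ → [õ]

[ʒõɲodok]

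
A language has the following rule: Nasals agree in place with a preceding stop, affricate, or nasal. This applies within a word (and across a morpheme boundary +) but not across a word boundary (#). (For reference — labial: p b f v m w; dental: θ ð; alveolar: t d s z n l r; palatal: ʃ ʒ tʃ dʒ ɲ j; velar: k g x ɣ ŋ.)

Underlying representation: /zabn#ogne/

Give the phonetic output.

[zabm#ogŋe]

/n/ after /b/ (labial) → [m]
/n/ after /g/ (velar) → [ŋ]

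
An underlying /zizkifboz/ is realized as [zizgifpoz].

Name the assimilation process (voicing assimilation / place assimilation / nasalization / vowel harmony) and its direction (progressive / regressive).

/k/→[g] /b/→[p].
Each target copies a feature from the preceding segment, so the direction is progressive.

voicing assimilation, progressive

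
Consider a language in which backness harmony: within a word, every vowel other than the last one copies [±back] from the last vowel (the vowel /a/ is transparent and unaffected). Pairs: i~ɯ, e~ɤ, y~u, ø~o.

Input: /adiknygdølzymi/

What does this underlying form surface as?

[adiknygdølzymi]

no segment meets the rule's conditions; no change.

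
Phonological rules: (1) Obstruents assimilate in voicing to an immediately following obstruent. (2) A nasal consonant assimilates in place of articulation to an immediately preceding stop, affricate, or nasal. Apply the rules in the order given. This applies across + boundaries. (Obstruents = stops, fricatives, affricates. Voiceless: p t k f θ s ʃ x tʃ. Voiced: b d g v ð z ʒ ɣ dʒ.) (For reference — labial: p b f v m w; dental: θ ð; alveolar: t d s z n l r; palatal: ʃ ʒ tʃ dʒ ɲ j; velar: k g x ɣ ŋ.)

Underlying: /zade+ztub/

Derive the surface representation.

Rule 1: /z/ before /t/ (voiceless) → [s]
After rule 1: zade+stub
Rule 2: no segment meets the rule's conditions; no change.

[zade+stub]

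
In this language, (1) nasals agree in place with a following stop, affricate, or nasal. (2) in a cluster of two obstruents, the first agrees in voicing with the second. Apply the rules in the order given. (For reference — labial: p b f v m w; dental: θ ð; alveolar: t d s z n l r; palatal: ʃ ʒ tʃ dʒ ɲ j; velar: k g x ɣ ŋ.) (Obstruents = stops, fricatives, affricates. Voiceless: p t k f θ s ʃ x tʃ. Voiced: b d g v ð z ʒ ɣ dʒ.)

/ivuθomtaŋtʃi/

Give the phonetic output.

Rule 1: /m/ before /t/ (alveolar) → [n]
Rule 1: /ŋ/ before /tʃ/ (palatal) → [ɲ]
After rule 1: ivuθontaɲtʃi
Rule 2: no segment meets the rule's conditions; no change.

[ivuθontaɲtʃi]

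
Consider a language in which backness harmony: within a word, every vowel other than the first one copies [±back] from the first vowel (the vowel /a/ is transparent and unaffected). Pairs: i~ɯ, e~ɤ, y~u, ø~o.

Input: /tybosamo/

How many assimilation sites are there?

/o/ harmonizes with /y/ ([-back]) → [ø]
/o/ harmonizes with /y/ ([-back]) → [ø]
2 segments change.

2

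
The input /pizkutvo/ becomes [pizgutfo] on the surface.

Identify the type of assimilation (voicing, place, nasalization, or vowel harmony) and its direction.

/k/→[g] /v/→[f].
Each target copies a feature from the preceding segment, so the direction is progressive.

voicing assimilation, progressive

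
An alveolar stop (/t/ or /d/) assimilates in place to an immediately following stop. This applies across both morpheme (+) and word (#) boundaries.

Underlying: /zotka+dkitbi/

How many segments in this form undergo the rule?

3

/t/ before /k/ (velar) → [k]
/d/ before /k/ (velar) → [g]
/t/ before /b/ (labial) → [p]
3 segments change.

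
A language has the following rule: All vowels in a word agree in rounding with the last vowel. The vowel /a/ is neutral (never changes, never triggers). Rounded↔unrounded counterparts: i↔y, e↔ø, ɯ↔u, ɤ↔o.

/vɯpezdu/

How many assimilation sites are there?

2

/ɯ/ harmonizes with /u/ ([+round]) → [u]
/e/ harmonizes with /u/ ([+round]) → [ø]
2 segments change.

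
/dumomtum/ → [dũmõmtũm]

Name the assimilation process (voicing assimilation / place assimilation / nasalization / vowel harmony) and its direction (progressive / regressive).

/u/→[ũ] /o/→[õ] /u/→[ũ].
Each target copies a feature from the following segment, so the direction is regressive.

nasalization, regressive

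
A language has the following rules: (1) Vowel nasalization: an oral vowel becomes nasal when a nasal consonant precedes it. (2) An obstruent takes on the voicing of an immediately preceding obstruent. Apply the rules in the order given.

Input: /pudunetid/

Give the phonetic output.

Rule 1: /e/ after nasal /n/ → [ẽ]
After rule 1: pudunẽtid
Rule 2: no segment meets the rule's conditions; no change.

[pudunẽtid]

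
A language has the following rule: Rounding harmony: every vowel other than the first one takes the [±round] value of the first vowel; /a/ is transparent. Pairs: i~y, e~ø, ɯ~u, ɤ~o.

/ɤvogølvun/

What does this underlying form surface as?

[ɤvɤgelvɯn]

/o/ harmonizes with /ɤ/ ([-round]) → [ɤ]
/ø/ harmonizes with /ɤ/ ([-round]) → [e]
/u/ harmonizes with /ɤ/ ([-round]) → [ɯ]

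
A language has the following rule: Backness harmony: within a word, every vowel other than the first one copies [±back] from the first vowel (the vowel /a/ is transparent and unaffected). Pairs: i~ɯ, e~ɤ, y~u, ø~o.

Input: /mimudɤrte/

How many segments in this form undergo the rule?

/u/ harmonizes with /i/ ([-back]) → [y]
/ɤ/ harmonizes with /i/ ([-back]) → [e]
2 segments change.

2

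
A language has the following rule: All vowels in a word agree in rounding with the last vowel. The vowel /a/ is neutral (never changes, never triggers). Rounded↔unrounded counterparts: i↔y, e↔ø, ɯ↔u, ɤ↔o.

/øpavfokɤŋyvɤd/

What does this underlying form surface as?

/ø/ harmonizes with /ɤ/ ([-round]) → [e]
/o/ harmonizes with /ɤ/ ([-round]) → [ɤ]
/y/ harmonizes with /ɤ/ ([-round]) → [i]

[epavfɤkɤŋivɤd]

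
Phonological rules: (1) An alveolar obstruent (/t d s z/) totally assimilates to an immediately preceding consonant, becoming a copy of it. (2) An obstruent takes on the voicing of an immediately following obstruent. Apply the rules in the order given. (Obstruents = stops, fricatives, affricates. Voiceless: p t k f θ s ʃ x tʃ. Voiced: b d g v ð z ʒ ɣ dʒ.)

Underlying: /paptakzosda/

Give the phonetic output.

[pappakkossa]

Rule 1: /t/ after /p/ → [p] (total assimilation)
Rule 1: /z/ after /k/ → [k] (total assimilation)
Rule 1: /d/ after /s/ → [s] (total assimilation)
After rule 1: pappakkossa
Rule 2: no segment meets the rule's conditions; no change.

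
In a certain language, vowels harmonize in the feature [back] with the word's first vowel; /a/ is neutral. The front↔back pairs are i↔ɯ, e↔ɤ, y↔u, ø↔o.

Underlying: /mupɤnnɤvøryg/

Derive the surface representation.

/ø/ harmonizes with /u/ ([+back]) → [o]
/y/ harmonizes with /u/ ([+back]) → [u]

[mupɤnnɤvorug]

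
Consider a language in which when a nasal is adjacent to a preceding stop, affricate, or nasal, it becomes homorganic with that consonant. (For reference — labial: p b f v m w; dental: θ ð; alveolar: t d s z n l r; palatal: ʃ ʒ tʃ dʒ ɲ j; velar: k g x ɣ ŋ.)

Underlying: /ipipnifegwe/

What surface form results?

/n/ after /p/ (labial) → [m]

[ipipmifegwe]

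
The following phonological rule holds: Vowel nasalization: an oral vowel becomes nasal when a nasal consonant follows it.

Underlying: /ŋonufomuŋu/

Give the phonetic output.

[ŋõnufõmũŋu]

/o/ before nasal /n/ → [õ]
/o/ before nasal /m/ → [õ]
/u/ before nasal /ŋ/ → [ũ]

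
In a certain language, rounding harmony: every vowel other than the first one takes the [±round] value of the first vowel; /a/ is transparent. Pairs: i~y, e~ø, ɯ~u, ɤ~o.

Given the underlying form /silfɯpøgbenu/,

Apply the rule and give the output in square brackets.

[silfɯpegbenɯ]

/ø/ harmonizes with /i/ ([-round]) → [e]
/u/ harmonizes with /i/ ([-round]) → [ɯ]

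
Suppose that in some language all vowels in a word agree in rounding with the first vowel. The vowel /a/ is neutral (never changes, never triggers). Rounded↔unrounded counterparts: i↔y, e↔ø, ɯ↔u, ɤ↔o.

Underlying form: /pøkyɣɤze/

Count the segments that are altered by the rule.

/ɤ/ harmonizes with /ø/ ([+round]) → [o]
/e/ harmonizes with /ø/ ([+round]) → [ø]
2 segments change.

2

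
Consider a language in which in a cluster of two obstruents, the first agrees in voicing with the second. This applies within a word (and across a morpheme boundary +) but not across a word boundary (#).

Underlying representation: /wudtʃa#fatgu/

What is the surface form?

[wuttʃa#fadgu]

/d/ before /tʃ/ (voiceless) → [t]
/t/ before /g/ (voiced) → [d]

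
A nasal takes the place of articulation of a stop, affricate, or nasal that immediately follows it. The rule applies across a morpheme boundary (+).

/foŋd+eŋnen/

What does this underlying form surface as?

[fond+ennen]

/ŋ/ before /d/ (alveolar) → [n]
/ŋ/ before /n/ (alveolar) → [n]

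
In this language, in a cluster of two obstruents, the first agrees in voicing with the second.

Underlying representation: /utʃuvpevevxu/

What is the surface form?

[utʃufpevefxu]

/v/ before /p/ (voiceless) → [f]
/v/ before /x/ (voiceless) → [f]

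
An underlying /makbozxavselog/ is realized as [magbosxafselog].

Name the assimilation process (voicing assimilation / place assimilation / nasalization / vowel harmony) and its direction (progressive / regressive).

voicing assimilation, regressive

/k/→[g] /z/→[s] /v/→[f].
Each target copies a feature from the following segment, so the direction is regressive.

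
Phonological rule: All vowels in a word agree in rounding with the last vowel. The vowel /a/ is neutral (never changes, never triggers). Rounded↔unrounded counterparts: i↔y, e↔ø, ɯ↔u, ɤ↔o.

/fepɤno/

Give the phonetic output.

[føpono]

/e/ harmonizes with /o/ ([+round]) → [ø]
/ɤ/ harmonizes with /o/ ([+round]) → [o]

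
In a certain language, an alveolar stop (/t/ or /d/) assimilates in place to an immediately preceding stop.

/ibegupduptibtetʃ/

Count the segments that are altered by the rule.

/d/ after /p/ (labial) → [b]
/t/ after /p/ (labial) → [p]
/t/ after /b/ (labial) → [p]
3 segments change.

3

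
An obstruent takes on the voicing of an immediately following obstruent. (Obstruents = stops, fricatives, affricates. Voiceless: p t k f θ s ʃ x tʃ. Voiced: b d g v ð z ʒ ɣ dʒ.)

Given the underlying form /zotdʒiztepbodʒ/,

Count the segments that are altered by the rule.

/t/ before /dʒ/ (voiced) → [d]
/z/ before /t/ (voiceless) → [s]
/p/ before /b/ (voiced) → [b]
3 segments change.

3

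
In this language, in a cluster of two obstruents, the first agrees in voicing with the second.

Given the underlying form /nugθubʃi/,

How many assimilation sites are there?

2

/g/ before /θ/ (voiceless) → [k]
/b/ before /ʃ/ (voiceless) → [p]
2 segments change.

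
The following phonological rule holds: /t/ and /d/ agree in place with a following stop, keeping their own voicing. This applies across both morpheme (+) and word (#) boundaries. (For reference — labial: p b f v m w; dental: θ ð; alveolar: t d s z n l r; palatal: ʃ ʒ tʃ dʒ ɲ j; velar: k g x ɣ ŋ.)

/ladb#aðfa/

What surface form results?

/d/ before /b/ (labial) → [b]

[labb#aðfa]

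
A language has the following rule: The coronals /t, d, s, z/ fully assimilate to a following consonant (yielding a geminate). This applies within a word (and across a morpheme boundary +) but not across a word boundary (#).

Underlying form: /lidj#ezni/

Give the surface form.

/d/ before /j/ → [j] (total assimilation)
/z/ before /n/ → [n] (total assimilation)

[lijj#enni]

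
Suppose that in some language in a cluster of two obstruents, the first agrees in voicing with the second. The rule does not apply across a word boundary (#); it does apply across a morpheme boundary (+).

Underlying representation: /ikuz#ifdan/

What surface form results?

/f/ before /d/ (voiced) → [v]

[ikuz#ivdan]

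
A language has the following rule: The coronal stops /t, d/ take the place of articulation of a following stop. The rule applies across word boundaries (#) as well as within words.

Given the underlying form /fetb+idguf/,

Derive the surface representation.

/t/ before /b/ (labial) → [p]
/d/ before /g/ (velar) → [g]

[fepb+igguf]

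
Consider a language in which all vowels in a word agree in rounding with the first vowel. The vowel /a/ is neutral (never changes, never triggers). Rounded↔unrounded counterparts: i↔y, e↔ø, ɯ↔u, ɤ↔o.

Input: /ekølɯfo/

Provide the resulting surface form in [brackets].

[ekelɯfɤ]

/ø/ harmonizes with /e/ ([-round]) → [e]
/o/ harmonizes with /e/ ([-round]) → [ɤ]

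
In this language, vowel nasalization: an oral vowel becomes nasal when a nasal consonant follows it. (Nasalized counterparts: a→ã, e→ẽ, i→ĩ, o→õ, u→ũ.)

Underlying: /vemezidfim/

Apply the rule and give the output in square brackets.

/e/ before nasal /m/ → [ẽ]
/i/ before nasal /m/ → [ĩ]

[vẽmezidfĩm]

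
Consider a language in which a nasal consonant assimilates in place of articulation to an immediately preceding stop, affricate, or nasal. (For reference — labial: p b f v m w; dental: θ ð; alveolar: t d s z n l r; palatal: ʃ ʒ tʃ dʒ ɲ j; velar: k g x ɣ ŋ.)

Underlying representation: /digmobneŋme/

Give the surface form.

[digŋobmeŋŋe]

/m/ after /g/ (velar) → [ŋ]
/n/ after /b/ (labial) → [m]
/m/ after /ŋ/ (velar) → [ŋ]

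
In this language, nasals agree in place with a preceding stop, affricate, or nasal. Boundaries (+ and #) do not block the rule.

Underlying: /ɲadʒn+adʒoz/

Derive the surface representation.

[ɲadʒɲ+adʒoz]

/n/ after /dʒ/ (palatal) → [ɲ]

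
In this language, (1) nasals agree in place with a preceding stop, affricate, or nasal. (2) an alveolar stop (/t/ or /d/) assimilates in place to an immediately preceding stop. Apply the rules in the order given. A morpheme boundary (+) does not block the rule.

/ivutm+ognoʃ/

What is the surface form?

[ivutn+ogŋoʃ]

Rule 1: /m/ after /t/ (alveolar) → [n]
Rule 1: /n/ after /g/ (velar) → [ŋ]
After rule 1: ivutn+ogŋoʃ
Rule 2: no segment meets the rule's conditions; no change.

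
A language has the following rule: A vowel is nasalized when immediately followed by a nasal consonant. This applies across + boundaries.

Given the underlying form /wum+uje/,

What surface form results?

[wũm+uje]

/u/ before nasal /m/ → [ũ]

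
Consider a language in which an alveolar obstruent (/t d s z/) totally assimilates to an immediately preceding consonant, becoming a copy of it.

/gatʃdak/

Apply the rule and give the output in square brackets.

/d/ after /tʃ/ → [tʃ] (total assimilation)

[gatʃtʃak]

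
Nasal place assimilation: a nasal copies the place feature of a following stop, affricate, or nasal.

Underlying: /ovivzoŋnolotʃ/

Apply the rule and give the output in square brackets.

[ovivzonnolotʃ]

/ŋ/ before /n/ (alveolar) → [n]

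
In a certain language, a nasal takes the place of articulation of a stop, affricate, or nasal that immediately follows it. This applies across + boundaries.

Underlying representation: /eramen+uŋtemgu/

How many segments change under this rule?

/ŋ/ before /t/ (alveolar) → [n]
/m/ before /g/ (velar) → [ŋ]
2 segments change.

2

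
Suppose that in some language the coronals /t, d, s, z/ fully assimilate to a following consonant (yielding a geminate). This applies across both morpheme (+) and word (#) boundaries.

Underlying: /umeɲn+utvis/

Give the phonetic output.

/t/ before /v/ → [v] (total assimilation)

[umeɲn+uvvis]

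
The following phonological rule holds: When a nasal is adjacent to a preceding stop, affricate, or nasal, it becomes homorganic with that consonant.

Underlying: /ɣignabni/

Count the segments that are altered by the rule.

/n/ after /g/ (velar) → [ŋ]
/n/ after /b/ (labial) → [m]
2 segments change.

2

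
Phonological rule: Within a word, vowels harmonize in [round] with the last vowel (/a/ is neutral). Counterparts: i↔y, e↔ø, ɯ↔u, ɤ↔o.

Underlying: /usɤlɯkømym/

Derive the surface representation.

[usolukømym]

/ɤ/ harmonizes with /y/ ([+round]) → [o]
/ɯ/ harmonizes with /y/ ([+round]) → [u]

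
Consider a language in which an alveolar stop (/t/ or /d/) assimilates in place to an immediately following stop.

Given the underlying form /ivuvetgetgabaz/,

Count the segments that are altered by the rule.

/t/ before /g/ (velar) → [k]
/t/ before /g/ (velar) → [k]
2 segments change.

2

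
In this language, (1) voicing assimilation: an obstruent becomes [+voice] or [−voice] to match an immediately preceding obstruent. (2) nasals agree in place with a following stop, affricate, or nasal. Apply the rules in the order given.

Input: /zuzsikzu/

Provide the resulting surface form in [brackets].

[zuzziksu]

Rule 1: /s/ after /z/ (voiced) → [z]
Rule 1: /z/ after /k/ (voiceless) → [s]
After rule 1: zuzziksu
Rule 2: no segment meets the rule's conditions; no change.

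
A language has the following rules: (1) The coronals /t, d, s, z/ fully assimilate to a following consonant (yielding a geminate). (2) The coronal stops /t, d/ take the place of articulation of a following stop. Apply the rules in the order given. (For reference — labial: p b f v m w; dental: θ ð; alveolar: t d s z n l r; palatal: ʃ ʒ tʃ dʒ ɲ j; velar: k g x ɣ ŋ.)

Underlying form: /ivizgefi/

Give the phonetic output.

[iviggefi]

Rule 1: /z/ before /g/ → [g] (total assimilation)
After rule 1: iviggefi
Rule 2: no segment meets the rule's conditions; no change.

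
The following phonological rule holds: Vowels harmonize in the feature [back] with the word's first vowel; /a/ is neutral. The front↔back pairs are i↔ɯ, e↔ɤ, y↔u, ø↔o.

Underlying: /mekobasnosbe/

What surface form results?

[mekøbasnøsbe]

/o/ harmonizes with /e/ ([-back]) → [ø]
/o/ harmonizes with /e/ ([-back]) → [ø]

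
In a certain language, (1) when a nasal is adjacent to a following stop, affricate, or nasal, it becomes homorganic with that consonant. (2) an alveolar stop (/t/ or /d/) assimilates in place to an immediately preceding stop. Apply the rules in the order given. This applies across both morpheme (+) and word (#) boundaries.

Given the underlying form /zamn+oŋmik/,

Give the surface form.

[zann+ommik]

Rule 1: /m/ before /n/ (alveolar) → [n]
Rule 1: /ŋ/ before /m/ (labial) → [m]
After rule 1: zann+ommik
Rule 2: no segment meets the rule's conditions; no change.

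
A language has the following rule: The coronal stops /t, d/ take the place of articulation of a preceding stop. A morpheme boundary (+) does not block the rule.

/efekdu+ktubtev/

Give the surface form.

/d/ after /k/ (velar) → [g]
/t/ after /k/ (velar) → [k]
/t/ after /b/ (labial) → [p]

[efekgu+kkubpev]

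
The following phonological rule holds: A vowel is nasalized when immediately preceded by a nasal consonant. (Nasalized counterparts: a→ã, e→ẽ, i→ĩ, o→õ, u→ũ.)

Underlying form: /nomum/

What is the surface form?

[nõmũm]

/o/ after nasal /n/ → [õ]
/u/ after nasal /m/ → [ũ]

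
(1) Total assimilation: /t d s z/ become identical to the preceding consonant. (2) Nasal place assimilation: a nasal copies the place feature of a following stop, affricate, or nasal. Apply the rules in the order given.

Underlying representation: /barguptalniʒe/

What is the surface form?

[barguppalniʒe]

Rule 1: /t/ after /p/ → [p] (total assimilation)
After rule 1: barguppalniʒe
Rule 2: no segment meets the rule's conditions; no change.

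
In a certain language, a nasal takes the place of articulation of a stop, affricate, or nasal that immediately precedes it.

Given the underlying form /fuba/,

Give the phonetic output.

no segment meets the rule's conditions; no change.

[fuba]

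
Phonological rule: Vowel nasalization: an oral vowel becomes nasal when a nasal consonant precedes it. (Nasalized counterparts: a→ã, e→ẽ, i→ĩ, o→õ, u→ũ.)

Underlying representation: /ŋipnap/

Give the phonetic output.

/i/ after nasal /ŋ/ → [ĩ]
/a/ after nasal /n/ → [ã]

[ŋĩpnãp]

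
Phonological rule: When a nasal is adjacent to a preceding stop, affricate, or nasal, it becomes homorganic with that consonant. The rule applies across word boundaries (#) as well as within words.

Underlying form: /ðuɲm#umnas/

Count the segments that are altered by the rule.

2

/m/ after /ɲ/ (palatal) → [ɲ]
/n/ after /m/ (labial) → [m]
2 segments change.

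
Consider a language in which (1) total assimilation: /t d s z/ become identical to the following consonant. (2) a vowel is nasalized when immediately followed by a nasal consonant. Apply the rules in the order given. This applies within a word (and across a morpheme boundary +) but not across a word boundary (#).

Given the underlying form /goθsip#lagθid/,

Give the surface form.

[goθsip#lagθid]

Rule 1: no segment meets the rule's conditions; no change.
After rule 1: goθsip#lagθid
Rule 2: no segment meets the rule's conditions; no change.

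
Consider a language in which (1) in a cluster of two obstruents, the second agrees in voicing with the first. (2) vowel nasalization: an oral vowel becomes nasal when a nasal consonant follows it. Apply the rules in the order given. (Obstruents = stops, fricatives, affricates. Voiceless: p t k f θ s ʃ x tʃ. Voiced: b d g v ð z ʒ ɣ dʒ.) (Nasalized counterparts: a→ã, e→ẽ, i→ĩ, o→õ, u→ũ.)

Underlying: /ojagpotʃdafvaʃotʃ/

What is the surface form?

Rule 1: /p/ after /g/ (voiced) → [b]
Rule 1: /d/ after /tʃ/ (voiceless) → [t]
Rule 1: /v/ after /f/ (voiceless) → [f]
After rule 1: ojagbotʃtaffaʃotʃ
Rule 2: no segment meets the rule's conditions; no change.

[ojagbotʃtaffaʃotʃ]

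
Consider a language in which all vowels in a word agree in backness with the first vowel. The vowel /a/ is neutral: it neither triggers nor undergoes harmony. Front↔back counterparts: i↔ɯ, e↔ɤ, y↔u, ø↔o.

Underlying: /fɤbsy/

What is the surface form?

/y/ harmonizes with /ɤ/ ([+back]) → [u]

[fɤbsu]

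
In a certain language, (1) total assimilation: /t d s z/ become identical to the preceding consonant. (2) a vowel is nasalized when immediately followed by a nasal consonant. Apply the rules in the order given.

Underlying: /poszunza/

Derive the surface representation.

Rule 1: /z/ after /s/ → [s] (total assimilation)
Rule 1: /z/ after /n/ → [n] (total assimilation)
After rule 1: possunna
Rule 2: /u/ before nasal /n/ → [ũ]

[possũnna]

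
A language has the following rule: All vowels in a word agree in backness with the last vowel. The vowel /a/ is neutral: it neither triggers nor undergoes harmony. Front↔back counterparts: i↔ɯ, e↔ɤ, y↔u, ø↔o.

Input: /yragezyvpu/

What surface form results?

[uragɤzuvpu]

/y/ harmonizes with /u/ ([+back]) → [u]
/e/ harmonizes with /u/ ([+back]) → [ɤ]
/y/ harmonizes with /u/ ([+back]) → [u]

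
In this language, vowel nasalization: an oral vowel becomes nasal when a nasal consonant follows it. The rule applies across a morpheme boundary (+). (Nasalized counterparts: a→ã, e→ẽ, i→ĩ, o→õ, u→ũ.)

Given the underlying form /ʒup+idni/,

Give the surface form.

no segment meets the rule's conditions; no change.

[ʒup+idni]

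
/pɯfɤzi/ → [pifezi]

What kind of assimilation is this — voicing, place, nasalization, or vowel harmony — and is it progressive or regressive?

/ɯ/→[i] /ɤ/→[e].
Vowels agree with the last vowel, so the harmony is regressive.

vowel harmony, regressive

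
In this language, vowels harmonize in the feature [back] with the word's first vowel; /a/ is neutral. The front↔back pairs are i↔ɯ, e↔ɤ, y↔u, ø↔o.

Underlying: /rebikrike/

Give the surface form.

[rebikrike]

no segment meets the rule's conditions; no change.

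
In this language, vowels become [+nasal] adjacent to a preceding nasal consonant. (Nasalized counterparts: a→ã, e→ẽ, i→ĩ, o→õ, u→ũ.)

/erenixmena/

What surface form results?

[erenĩxmẽnã]

/i/ after nasal /n/ → [ĩ]
/e/ after nasal /m/ → [ẽ]
/a/ after nasal /n/ → [ã]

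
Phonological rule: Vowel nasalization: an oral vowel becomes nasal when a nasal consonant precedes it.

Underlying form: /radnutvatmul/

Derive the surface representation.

[radnũtvatmũl]

/u/ after nasal /n/ → [ũ]
/u/ after nasal /m/ → [ũ]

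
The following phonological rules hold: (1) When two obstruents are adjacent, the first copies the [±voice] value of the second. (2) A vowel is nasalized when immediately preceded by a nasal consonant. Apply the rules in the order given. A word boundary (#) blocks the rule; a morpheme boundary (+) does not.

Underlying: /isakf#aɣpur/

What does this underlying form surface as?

Rule 1: /ɣ/ before /p/ (voiceless) → [x]
After rule 1: isakf#axpur
Rule 2: no segment meets the rule's conditions; no change.

[isakf#axpur]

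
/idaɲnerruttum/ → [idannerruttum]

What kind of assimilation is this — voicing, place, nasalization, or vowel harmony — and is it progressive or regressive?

place assimilation, regressive

/ɲ/→[n].
Each target copies a feature from the following segment, so the direction is regressive.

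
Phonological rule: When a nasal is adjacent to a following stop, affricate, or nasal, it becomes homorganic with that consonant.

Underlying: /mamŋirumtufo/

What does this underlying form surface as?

/m/ before /ŋ/ (velar) → [ŋ]
/m/ before /t/ (alveolar) → [n]

[maŋŋiruntufo]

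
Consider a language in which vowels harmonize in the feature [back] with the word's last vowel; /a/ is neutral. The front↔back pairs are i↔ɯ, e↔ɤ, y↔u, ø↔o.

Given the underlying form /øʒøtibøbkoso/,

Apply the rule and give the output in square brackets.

[oʒotɯbobkoso]

/ø/ harmonizes with /o/ ([+back]) → [o]
/ø/ harmonizes with /o/ ([+back]) → [o]
/i/ harmonizes with /o/ ([+back]) → [ɯ]
/ø/ harmonizes with /o/ ([+back]) → [o]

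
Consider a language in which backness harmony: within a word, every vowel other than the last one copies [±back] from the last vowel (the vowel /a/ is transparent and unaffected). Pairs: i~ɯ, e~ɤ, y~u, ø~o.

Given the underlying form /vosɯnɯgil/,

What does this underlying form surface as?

[vøsinigil]

/o/ harmonizes with /i/ ([-back]) → [ø]
/ɯ/ harmonizes with /i/ ([-back]) → [i]
/ɯ/ harmonizes with /i/ ([-back]) → [i]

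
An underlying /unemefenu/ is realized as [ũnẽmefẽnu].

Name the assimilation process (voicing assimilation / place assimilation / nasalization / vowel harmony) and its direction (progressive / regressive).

nasalization, regressive

/u/→[ũ] /e/→[ẽ] /e/→[ẽ].
Each target copies a feature from the following segment, so the direction is regressive.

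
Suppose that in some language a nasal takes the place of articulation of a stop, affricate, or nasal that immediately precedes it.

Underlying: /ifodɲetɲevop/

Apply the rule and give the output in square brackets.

/ɲ/ after /d/ (alveolar) → [n]
/ɲ/ after /t/ (alveolar) → [n]

[ifodnetnevop]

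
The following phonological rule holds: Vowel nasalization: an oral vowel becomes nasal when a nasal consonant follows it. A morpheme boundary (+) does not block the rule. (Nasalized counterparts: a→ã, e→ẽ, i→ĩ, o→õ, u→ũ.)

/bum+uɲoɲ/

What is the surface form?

/u/ before nasal /m/ → [ũ]
/u/ before nasal /ɲ/ → [ũ]
/o/ before nasal /ɲ/ → [õ]

[bũm+ũɲõɲ]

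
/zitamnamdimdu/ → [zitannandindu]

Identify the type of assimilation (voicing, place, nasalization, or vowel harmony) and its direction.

/m/→[n] /m/→[n] /m/→[n].
Each target copies a feature from the following segment, so the direction is regressive.

place assimilation, regressive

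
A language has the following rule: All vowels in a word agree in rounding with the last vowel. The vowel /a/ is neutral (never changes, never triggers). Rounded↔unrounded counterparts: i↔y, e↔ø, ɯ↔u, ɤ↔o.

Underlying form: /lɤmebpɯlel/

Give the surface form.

[lɤmebpɯlel]

no segment meets the rule's conditions; no change.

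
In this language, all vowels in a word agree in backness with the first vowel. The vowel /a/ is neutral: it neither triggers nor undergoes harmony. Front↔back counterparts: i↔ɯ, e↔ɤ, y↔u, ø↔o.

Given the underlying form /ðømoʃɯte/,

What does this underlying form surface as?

[ðømøʃite]

/o/ harmonizes with /ø/ ([-back]) → [ø]
/ɯ/ harmonizes with /ø/ ([-back]) → [i]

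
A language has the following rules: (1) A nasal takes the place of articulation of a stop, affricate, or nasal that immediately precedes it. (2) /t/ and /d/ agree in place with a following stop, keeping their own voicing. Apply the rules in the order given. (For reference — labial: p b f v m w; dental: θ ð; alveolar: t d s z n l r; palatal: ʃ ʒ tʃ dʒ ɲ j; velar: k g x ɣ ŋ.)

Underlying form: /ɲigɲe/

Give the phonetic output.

Rule 1: /ɲ/ after /g/ (velar) → [ŋ]
After rule 1: ɲigŋe
Rule 2: no segment meets the rule's conditions; no change.

[ɲigŋe]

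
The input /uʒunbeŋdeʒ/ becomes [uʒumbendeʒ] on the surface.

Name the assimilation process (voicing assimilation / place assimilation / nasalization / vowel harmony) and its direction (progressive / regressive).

/n/→[m] /ŋ/→[n].
Each target copies a feature from the following segment, so the direction is regressive.

place assimilation, regressive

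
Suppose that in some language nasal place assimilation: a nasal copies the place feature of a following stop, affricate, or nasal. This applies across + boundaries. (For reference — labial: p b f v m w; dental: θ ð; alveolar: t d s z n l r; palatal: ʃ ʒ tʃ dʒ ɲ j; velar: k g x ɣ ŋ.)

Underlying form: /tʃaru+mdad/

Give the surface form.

/m/ before /d/ (alveolar) → [n]

[tʃaru+ndad]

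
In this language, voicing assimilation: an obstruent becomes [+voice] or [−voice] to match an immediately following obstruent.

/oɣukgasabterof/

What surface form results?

/k/ before /g/ (voiced) → [g]
/b/ before /t/ (voiceless) → [p]

[oɣuggasapterof]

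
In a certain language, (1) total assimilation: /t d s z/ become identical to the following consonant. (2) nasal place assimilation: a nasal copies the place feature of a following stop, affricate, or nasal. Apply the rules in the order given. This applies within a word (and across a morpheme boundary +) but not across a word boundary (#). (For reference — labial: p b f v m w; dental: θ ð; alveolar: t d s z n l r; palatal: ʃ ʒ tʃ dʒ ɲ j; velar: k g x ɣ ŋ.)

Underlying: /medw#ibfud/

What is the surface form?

[meww#ibfud]

Rule 1: /d/ before /w/ → [w] (total assimilation)
After rule 1: meww#ibfud
Rule 2: no segment meets the rule's conditions; no change.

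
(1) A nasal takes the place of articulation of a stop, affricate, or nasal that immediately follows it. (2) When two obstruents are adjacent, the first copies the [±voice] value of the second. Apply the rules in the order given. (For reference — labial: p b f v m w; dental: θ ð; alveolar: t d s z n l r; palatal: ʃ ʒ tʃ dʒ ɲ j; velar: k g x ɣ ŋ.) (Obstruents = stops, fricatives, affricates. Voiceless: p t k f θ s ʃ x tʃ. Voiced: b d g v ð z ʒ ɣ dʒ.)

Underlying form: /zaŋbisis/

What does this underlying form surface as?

Rule 1: /ŋ/ before /b/ (labial) → [m]
After rule 1: zambisis
Rule 2: no segment meets the rule's conditions; no change.

[zambisis]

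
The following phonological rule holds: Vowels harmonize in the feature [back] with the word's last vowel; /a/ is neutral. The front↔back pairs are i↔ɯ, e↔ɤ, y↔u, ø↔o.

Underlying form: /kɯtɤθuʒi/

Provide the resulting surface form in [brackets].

[kiteθyʒi]

/ɯ/ harmonizes with /i/ ([-back]) → [i]
/ɤ/ harmonizes with /i/ ([-back]) → [e]
/u/ harmonizes with /i/ ([-back]) → [y]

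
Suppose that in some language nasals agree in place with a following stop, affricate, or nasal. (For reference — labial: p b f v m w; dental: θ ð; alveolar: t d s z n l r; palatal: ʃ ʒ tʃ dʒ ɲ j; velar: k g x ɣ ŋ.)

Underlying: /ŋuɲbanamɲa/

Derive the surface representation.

[ŋumbanaɲɲa]

/ɲ/ before /b/ (labial) → [m]
/m/ before /ɲ/ (palatal) → [ɲ]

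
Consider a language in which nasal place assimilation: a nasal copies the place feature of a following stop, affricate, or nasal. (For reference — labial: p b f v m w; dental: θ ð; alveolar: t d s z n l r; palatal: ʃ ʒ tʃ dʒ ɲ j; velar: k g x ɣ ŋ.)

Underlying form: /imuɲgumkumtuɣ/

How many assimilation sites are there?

3

/ɲ/ before /g/ (velar) → [ŋ]
/m/ before /k/ (velar) → [ŋ]
/m/ before /t/ (alveolar) → [n]
3 segments change.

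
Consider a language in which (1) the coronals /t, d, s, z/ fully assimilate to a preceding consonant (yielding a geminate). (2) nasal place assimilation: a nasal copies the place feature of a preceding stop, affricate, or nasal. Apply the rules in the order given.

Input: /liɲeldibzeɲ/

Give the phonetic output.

[liɲellibbeɲ]

Rule 1: /d/ after /l/ → [l] (total assimilation)
Rule 1: /z/ after /b/ → [b] (total assimilation)
After rule 1: liɲellibbeɲ
Rule 2: no segment meets the rule's conditions; no change.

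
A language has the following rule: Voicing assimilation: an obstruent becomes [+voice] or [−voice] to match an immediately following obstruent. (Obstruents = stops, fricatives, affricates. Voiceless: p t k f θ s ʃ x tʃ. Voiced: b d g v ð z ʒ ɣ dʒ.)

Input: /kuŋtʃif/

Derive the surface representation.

[kuŋtʃif]

no segment meets the rule's conditions; no change.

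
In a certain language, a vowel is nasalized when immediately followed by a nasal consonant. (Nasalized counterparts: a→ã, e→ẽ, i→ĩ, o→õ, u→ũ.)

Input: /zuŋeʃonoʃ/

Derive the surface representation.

/u/ before nasal /ŋ/ → [ũ]
/o/ before nasal /n/ → [õ]

[zũŋeʃõnoʃ]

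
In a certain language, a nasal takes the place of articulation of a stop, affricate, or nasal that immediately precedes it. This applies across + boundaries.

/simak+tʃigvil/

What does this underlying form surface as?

no segment meets the rule's conditions; no change.

[simak+tʃigvil]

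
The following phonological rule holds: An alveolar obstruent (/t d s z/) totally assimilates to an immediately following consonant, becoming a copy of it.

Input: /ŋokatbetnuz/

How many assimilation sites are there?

2

/t/ before /b/ → [b] (total assimilation)
/t/ before /n/ → [n] (total assimilation)
2 segments change.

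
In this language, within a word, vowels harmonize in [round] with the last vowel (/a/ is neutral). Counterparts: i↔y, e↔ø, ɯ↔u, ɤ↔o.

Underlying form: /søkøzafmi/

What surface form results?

[sekezafmi]

/ø/ harmonizes with /i/ ([-round]) → [e]
/ø/ harmonizes with /i/ ([-round]) → [e]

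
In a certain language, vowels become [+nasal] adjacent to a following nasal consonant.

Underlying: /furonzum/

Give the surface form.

[furõnzũm]

/o/ before nasal /n/ → [õ]
/u/ before nasal /m/ → [ũ]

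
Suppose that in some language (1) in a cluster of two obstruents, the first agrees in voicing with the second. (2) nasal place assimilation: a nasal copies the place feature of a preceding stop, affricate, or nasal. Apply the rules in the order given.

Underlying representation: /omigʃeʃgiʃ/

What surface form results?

[omikʃeʒgiʃ]

Rule 1: /g/ before /ʃ/ (voiceless) → [k]
Rule 1: /ʃ/ before /g/ (voiced) → [ʒ]
After rule 1: omikʃeʒgiʃ
Rule 2: no segment meets the rule's conditions; no change.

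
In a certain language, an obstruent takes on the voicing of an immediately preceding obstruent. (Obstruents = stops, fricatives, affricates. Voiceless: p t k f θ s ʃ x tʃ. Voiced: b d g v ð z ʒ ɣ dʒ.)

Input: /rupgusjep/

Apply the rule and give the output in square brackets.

/g/ after /p/ (voiceless) → [k]

[rupkusjep]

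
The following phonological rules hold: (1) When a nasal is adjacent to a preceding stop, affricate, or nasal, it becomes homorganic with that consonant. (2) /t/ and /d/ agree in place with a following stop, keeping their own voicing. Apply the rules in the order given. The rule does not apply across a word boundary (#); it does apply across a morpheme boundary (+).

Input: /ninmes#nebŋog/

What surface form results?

Rule 1: /m/ after /n/ (alveolar) → [n]
Rule 1: /ŋ/ after /b/ (labial) → [m]
After rule 1: ninnes#nebmog
Rule 2: no segment meets the rule's conditions; no change.

[ninnes#nebmog]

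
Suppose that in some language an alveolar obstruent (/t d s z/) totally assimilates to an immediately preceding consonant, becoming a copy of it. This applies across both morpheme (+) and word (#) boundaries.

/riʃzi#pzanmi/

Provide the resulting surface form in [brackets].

/z/ after /ʃ/ → [ʃ] (total assimilation)
/z/ after /p/ → [p] (total assimilation)

[riʃʃi#ppanmi]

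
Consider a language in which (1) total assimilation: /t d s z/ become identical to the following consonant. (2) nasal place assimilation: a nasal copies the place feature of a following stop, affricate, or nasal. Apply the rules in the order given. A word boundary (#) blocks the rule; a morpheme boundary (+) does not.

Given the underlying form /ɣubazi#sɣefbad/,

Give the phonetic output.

[ɣubazi#ɣɣefbad]

Rule 1: /s/ before /ɣ/ → [ɣ] (total assimilation)
After rule 1: ɣubazi#ɣɣefbad
Rule 2: no segment meets the rule's conditions; no change.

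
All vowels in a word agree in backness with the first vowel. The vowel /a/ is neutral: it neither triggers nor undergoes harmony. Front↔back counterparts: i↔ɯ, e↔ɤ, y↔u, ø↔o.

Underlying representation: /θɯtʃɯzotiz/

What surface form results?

/i/ harmonizes with /ɯ/ ([+back]) → [ɯ]

[θɯtʃɯzotɯz]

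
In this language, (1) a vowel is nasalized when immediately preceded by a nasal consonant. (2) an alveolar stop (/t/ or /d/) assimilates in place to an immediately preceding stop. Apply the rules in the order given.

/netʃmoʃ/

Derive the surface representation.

[nẽtʃmõʃ]

Rule 1: /e/ after nasal /n/ → [ẽ]
Rule 1: /o/ after nasal /m/ → [õ]
After rule 1: nẽtʃmõʃ
Rule 2: no segment meets the rule's conditions; no change.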